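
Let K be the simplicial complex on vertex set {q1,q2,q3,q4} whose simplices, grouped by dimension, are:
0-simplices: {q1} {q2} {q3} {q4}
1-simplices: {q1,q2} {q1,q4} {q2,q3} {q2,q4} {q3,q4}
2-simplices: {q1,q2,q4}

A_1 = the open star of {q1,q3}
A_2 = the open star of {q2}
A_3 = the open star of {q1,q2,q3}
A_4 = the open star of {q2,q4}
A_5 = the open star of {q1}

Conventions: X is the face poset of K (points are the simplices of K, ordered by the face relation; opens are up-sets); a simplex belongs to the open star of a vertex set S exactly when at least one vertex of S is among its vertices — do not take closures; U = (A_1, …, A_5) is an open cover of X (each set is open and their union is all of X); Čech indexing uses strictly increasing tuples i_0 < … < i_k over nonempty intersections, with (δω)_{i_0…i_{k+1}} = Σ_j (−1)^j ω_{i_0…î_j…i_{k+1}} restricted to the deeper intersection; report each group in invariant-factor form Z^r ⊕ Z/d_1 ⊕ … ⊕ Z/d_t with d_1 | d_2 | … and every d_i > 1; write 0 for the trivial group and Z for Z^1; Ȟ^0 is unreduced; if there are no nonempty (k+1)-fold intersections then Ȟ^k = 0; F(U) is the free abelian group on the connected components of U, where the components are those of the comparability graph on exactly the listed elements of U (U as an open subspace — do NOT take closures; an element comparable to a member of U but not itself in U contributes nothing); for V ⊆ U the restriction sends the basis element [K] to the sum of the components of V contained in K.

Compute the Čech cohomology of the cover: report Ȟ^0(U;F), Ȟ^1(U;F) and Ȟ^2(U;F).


Ȟ^0(U;F) ≅ Z,  Ȟ^1(U;F) ≅ Z,  Ȟ^2(U;F) ≅ 0

nerve simplices:
  A1={{q1},{q3},{q1,q2},{q1,q4},{q2,q3},{q3,q4},{q1,q2,q4}} A2={{q2},{q1,q2},{q2,q3},{q2,q4},{q1,q2,q4}} A3={{q1},{q2},{q3},{q1,q2},{q1,q4},{q2,q3},{q2,q4},{q3,q4},{q1,q2,q4}} A4={{q2},{q4},{q1,q2},{q1,q4},{q2,q3},{q2,q4},{q3,q4},{q1,q2,q4}} A5={{q1},{q1,q2},{q1,q4},{q1,q2,q4}}
  A12={{q1,q2},{q2,q3},{q1,q2,q4}} A13={{q1},{q3},{q1,q2},{q1,q4},{q2,q3},{q3,q4},{q1,q2,q4}} A14={{q1,q2},{q1,q4},{q2,q3},{q3,q4},{q1,q2,q4}} A15={{q1},{q1,q2},{q1,q4},{q1,q2,q4}} A23={{q2},{q1,q2},{q2,q3},{q2,q4},{q1,q2,q4}} A24={{q2},{q1,q2},{q2,q3},{q2,q4},{q1,q2,q4}} A25={{q1,q2},{q1,q2,q4}} A34={{q2},{q1,q2},{q1,q4},{q2,q3},{q2,q4},{q3,q4},{q1,q2,q4}} A35={{q1},{q1,q2},{q1,q4},{q1,q2,q4}} A45={{q1,q2},{q1,q4},{q1,q2,q4}}
  A123={{q1,q2},{q2,q3},{q1,q2,q4}} A124={{q1,q2},{q2,q3},{q1,q2,q4}} A125={{q1,q2},{q1,q2,q4}} A134={{q1,q2},{q1,q4},{q2,q3},{q3,q4},{q1,q2,q4}} A135={{q1},{q1,q2},{q1,q4},{q1,q2,q4}} A145={{q1,q2},{q1,q4},{q1,q2,q4}} A234={{q2},{q1,q2},{q2,q3},{q2,q4},{q1,q2,q4}} A235={{q1,q2},{q1,q2,q4}} A245={{q1,q2},{q1,q2,q4}} A345={{q1,q2},{q1,q4},{q1,q2,q4}}
  A1234={{q1,q2},{q2,q3},{q1,q2,q4}} A1235={{q1,q2},{q1,q2,q4}} A1245={{q1,q2},{q1,q2,q4}} A1345={{q1,q2},{q1,q4},{q1,q2,q4}} A2345={{q1,q2},{q1,q2,q4}}
  A12345={{q1,q2},{q1,q2,q4}}
components per intersection:
  A1: {{q1},{q1,q2},{q1,q4},{q1,q2,q4}} {{q3},{q2,q3},{q3,q4}}
  A2: {{q2},{q1,q2},{q2,q3},{q2,q4},{q1,q2,q4}}
  A3: {{q1},{q2},{q3},{q1,q2},{q1,q4},{q2,q3},{q2,q4},{q3,q4},{q1,q2,q4}}
  A4: {{q2},{q4},{q1,q2},{q1,q4},{q2,q3},{q2,q4},{q3,q4},{q1,q2,q4}}
  A5: {{q1},{q1,q2},{q1,q4},{q1,q2,q4}}
  A12: {{q1,q2},{q1,q2,q4}} {{q2,q3}}
  A13: {{q1},{q1,q2},{q1,q4},{q1,q2,q4}} {{q3},{q2,q3},{q3,q4}}
  A14: {{q1,q2},{q1,q4},{q1,q2,q4}} {{q2,q3}} {{q3,q4}}
  A15: {{q1},{q1,q2},{q1,q4},{q1,q2,q4}}
  A23: {{q2},{q1,q2},{q2,q3},{q2,q4},{q1,q2,q4}}
  A24: {{q2},{q1,q2},{q2,q3},{q2,q4},{q1,q2,q4}}
  A25: {{q1,q2},{q1,q2,q4}}
  A34: {{q2},{q1,q2},{q1,q4},{q2,q3},{q2,q4},{q1,q2,q4}} {{q3,q4}}
  A35: {{q1},{q1,q2},{q1,q4},{q1,q2,q4}}
  A45: {{q1,q2},{q1,q4},{q1,q2,q4}}
  A123: {{q1,q2},{q1,q2,q4}} {{q2,q3}}
  A124: {{q1,q2},{q1,q2,q4}} {{q2,q3}}
  A125: {{q1,q2},{q1,q2,q4}}
  A134: {{q1,q2},{q1,q4},{q1,q2,q4}} {{q2,q3}} {{q3,q4}}
  A135: {{q1},{q1,q2},{q1,q4},{q1,q2,q4}}
  A145: {{q1,q2},{q1,q4},{q1,q2,q4}}
  A234: {{q2},{q1,q2},{q2,q3},{q2,q4},{q1,q2,q4}}
  A235: {{q1,q2},{q1,q2,q4}}
  A245: {{q1,q2},{q1,q2,q4}}
  A345: {{q1,q2},{q1,q4},{q1,q2,q4}}
  A1234: {{q1,q2},{q1,q2,q4}} {{q2,q3}}
  A1235: {{q1,q2},{q1,q2,q4}}
  A1245: {{q1,q2},{q1,q2,q4}}
  A1345: {{q1,q2},{q1,q4},{q1,q2,q4}}
  A2345: {{q1,q2},{q1,q2,q4}}
  A12345: {{q1,q2},{q1,q2,q4}}
C dims 6,15,14,6; δ0: rk 5, SNF 1^5; δ1: rk 9, SNF 1^9; δ2: rk 5, SNF 1^5
degree 0: 6−5−0 = 1 → Ȟ^0 ≅ Z
degree 1: 15−9−5 = 1 → Ȟ^1 ≅ Z
degree 2: 14−5−9 = 0 → Ȟ^2 ≅ 0


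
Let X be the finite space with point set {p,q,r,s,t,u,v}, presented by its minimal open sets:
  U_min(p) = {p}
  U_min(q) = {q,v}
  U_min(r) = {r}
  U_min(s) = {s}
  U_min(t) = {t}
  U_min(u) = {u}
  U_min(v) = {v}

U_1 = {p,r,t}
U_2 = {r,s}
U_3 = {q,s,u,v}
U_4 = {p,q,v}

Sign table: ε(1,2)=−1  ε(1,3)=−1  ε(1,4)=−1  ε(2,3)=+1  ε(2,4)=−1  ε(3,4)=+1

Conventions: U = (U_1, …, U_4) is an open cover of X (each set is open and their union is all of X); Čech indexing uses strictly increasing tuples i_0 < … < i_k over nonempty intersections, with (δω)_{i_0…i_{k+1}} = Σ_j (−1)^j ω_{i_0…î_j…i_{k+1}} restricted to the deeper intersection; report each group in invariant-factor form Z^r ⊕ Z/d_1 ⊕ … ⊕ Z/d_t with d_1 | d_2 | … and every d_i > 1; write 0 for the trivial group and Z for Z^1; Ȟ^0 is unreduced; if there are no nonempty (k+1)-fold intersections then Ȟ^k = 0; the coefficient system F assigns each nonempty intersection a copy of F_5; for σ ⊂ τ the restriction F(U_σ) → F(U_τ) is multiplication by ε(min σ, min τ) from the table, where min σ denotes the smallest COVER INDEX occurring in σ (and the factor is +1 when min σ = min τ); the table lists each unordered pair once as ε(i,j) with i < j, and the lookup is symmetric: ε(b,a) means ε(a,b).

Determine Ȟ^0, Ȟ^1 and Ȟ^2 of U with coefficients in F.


Ȟ^0 ≅ Z/5, Ȟ^1 ≅ Z/5, Ȟ^2 ≅ 0

nonempty intersections:
  U12={r} U14={p} U23={s} U34={q,v}
C dims 4,4; δ0: rk_F5 3
Ȟ^0: (4−3)−0=1 ⇒ Z/5
Ȟ^1: (4−0)−3=1 ⇒ Z/5
Ȟ^2: (0−0)−0=0 ⇒ 0


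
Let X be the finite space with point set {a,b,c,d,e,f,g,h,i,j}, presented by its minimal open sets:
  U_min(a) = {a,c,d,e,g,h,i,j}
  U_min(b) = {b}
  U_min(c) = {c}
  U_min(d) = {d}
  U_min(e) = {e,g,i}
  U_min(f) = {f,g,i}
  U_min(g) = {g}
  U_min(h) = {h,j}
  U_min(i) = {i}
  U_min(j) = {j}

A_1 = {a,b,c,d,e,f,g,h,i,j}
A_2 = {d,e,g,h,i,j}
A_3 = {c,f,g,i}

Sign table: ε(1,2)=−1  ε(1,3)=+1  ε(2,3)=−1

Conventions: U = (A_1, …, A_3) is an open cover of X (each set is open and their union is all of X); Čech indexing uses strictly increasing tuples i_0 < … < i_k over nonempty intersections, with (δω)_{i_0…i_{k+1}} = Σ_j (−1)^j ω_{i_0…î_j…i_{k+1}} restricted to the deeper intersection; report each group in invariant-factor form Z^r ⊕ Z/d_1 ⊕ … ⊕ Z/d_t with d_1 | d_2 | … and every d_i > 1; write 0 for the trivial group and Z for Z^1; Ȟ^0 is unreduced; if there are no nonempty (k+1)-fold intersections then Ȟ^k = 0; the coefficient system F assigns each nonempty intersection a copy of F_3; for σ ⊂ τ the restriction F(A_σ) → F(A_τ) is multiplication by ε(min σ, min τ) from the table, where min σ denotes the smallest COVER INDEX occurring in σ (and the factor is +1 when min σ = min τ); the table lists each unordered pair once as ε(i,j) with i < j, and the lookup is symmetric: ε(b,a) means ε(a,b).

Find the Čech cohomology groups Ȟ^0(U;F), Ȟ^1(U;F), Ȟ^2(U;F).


Ȟ^0 = Z/3; Ȟ^1 = 0; Ȟ^2 = 0

nonempty intersections:
  A12={d,e,g,h,i,j} A13={c,f,g,i} A23={g,i}
  A123={g,i}
C dims 3,3,1; δ0: rk_F3 2; δ1: rk_F3 1
Ȟ^0: (3−2)−0=1 ⇒ Z/3
Ȟ^1: (3−1)−2=0 ⇒ 0
Ȟ^2: (1−0)−1=0 ⇒ 0


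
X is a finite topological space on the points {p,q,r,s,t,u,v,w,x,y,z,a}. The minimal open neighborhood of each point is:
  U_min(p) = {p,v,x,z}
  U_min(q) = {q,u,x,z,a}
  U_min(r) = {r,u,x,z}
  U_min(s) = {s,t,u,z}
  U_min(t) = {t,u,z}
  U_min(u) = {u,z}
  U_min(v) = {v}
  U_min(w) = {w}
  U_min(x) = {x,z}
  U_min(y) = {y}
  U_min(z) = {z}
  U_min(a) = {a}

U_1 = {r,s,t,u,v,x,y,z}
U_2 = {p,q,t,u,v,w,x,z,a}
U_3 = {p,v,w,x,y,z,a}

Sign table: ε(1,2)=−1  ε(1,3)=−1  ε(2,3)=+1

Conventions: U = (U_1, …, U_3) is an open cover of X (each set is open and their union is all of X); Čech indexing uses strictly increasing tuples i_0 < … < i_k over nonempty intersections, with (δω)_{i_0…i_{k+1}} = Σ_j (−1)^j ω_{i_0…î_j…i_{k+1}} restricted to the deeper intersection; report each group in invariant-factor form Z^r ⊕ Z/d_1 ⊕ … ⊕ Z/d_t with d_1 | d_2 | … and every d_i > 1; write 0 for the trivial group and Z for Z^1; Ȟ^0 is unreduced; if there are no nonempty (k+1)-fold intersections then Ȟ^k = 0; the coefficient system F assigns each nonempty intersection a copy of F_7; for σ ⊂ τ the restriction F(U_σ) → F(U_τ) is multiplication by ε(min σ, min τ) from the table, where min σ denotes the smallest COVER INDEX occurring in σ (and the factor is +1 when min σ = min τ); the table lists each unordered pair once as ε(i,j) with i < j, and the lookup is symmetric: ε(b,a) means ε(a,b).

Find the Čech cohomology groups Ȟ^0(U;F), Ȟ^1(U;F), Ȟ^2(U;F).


Ȟ^0 = Z/7, Ȟ^1 = 0 and Ȟ^2 = 0

intersection data:
  U12={t,u,v,x,z} U13={v,x,y,z} U23={p,v,w,x,z,a}
  U123={v,x,z}
C dims 3,3,1; δ0: rk_F7 2; δ1: rk_F7 1
Ȟ^0 = (3 − 2) − 0 = 1, so Ȟ^0 ≅ Z/7
Ȟ^1 = (3 − 1) − 2 = 0, so Ȟ^1 ≅ 0
Ȟ^2 = (1 − 0) − 1 = 0, so Ȟ^2 ≅ 0


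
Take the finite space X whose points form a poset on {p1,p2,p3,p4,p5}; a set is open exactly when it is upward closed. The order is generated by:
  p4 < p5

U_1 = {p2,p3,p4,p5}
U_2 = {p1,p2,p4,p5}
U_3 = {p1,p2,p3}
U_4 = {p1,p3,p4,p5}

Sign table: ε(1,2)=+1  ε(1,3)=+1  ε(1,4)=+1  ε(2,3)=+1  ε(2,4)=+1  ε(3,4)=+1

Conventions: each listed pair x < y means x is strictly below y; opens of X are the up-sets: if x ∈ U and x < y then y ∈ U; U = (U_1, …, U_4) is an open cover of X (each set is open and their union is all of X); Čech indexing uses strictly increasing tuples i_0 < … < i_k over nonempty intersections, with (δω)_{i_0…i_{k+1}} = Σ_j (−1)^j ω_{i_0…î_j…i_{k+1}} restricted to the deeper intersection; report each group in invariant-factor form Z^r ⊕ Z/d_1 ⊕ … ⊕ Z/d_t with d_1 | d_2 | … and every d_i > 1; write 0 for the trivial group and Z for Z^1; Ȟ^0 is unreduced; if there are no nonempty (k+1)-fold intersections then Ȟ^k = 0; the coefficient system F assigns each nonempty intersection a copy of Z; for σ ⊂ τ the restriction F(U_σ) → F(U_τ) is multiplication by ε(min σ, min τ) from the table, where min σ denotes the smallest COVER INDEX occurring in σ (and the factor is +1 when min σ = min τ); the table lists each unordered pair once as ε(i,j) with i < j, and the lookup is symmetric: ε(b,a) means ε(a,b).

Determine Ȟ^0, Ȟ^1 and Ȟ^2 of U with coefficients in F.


Ȟ^0 ≅ Z, Ȟ^1 ≅ 0 and Ȟ^2 ≅ Z

cover nerve:
  U12={p2,p4,p5} U13={p2,p3} U14={p3,p4,p5} U23={p1,p2} U24={p1,p4,p5} U34={p1,p3}
  U123={p2} U124={p4,p5} U134={p3} U234={p1}
C dims 4,6,4; δ0: rk 3, SNF 1^3; δ1: rk 3, SNF 1^3
Ȟ^0: (4−3)−0=1 ⇒ Z
Ȟ^1: (6−3)−3=0 ⇒ 0
Ȟ^2: (4−0)−3=1 ⇒ Z


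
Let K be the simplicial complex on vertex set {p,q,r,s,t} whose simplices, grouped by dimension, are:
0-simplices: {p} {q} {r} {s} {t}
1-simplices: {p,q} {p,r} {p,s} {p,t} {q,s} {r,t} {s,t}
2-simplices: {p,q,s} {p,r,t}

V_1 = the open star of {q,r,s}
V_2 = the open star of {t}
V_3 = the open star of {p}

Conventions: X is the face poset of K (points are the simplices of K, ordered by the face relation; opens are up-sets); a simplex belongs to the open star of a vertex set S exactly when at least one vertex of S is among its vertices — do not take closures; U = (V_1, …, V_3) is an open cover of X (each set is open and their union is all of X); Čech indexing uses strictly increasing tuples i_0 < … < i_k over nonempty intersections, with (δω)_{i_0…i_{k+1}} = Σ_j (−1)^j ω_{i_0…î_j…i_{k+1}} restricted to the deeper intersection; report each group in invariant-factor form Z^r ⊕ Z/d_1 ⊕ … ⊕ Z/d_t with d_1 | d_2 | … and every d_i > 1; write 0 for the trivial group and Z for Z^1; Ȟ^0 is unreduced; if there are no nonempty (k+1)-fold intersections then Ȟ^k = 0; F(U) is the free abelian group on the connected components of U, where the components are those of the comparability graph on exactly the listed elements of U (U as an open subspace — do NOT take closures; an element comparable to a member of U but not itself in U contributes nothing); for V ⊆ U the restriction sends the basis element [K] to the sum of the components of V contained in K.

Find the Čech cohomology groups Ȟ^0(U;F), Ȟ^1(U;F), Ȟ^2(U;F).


nerve of the cover:
  V1={{q},{r},{s},{p,q},{p,r},{p,s},{q,s},{r,t},{s,t},{p,q,s},{p,r,t}} V2={{t},{p,t},{r,t},{s,t},{p,r,t}} V3={{p},{p,q},{p,r},{p,s},{p,t},{p,q,s},{p,r,t}}
  V12={{r,t},{s,t},{p,r,t}} V13={{p,q},{p,r},{p,s},{p,q,s},{p,r,t}} V23={{p,t},{p,r,t}}
  V123={{p,r,t}}
components per intersection:
  V1: {{q},{s},{p,q},{p,s},{q,s},{s,t},{p,q,s}} {{r},{p,r},{r,t},{p,r,t}}
  V2: {{t},{p,t},{r,t},{s,t},{p,r,t}}
  V3: {{p},{p,q},{p,r},{p,s},{p,t},{p,q,s},{p,r,t}}
  V12: {{r,t},{p,r,t}} {{s,t}}
  V13: {{p,q},{p,s},{p,q,s}} {{p,r},{p,r,t}}
  V23: {{p,t},{p,r,t}}
  V123: {{p,r,t}}
C dims 4,5,1; δ0: rk 3, SNF 1^3; δ1: rk 1, SNF 1^1
Ȟ^0 = (4 − 3) − 0 = 1, so Ȟ^0 ≅ Z
Ȟ^1 = (5 − 1) − 3 = 1, so Ȟ^1 ≅ Z
Ȟ^2 = (1 − 0) − 1 = 0, so Ȟ^2 ≅ 0

Ȟ^0(U;F) ≅ Z; Ȟ^1(U;F) ≅ Z; Ȟ^2(U;F) ≅ 0


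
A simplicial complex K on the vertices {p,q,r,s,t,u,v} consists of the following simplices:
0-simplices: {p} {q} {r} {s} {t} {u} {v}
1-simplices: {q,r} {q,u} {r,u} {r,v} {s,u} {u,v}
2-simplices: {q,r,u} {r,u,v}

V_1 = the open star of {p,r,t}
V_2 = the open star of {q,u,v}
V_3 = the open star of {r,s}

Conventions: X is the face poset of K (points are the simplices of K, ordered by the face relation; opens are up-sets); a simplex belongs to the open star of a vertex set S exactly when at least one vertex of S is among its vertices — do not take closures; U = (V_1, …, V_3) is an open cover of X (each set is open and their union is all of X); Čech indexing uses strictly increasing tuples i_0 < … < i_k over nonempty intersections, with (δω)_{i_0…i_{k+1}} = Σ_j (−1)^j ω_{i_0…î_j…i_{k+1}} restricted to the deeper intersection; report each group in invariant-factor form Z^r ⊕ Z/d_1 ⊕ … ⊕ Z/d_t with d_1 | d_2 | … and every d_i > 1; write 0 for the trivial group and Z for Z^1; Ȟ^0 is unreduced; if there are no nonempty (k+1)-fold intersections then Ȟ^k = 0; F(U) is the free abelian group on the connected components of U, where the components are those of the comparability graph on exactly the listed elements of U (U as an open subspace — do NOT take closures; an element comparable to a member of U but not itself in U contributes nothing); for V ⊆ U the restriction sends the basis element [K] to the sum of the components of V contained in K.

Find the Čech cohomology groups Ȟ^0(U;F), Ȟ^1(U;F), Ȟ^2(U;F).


Ȟ^0 = Z^3; Ȟ^1 = 0; Ȟ^2 = 0

intersection data:
  V1={{p},{r},{t},{q,r},{r,u},{r,v},{q,r,u},{r,u,v}} V2={{q},{u},{v},{q,r},{q,u},{r,u},{r,v},{s,u},{u,v},{q,r,u},{r,u,v}} V3={{r},{s},{q,r},{r,u},{r,v},{s,u},{q,r,u},{r,u,v}}
  V12={{q,r},{r,u},{r,v},{q,r,u},{r,u,v}} V13={{r},{q,r},{r,u},{r,v},{q,r,u},{r,u,v}} V23={{q,r},{r,u},{r,v},{s,u},{q,r,u},{r,u,v}}
  V123={{q,r},{r,u},{r,v},{q,r,u},{r,u,v}}
components per intersection:
  V1: {{p}} {{r},{q,r},{r,u},{r,v},{q,r,u},{r,u,v}} {{t}}
  V2: {{q},{u},{v},{q,r},{q,u},{r,u},{r,v},{s,u},{u,v},{q,r,u},{r,u,v}}
  V3: {{r},{q,r},{r,u},{r,v},{q,r,u},{r,u,v}} {{s},{s,u}}
  V12: {{q,r},{r,u},{r,v},{q,r,u},{r,u,v}}
  V13: {{r},{q,r},{r,u},{r,v},{q,r,u},{r,u,v}}
  V23: {{q,r},{r,u},{r,v},{q,r,u},{r,u,v}} {{s,u}}
  V123: {{q,r},{r,u},{r,v},{q,r,u},{r,u,v}}
C dims 6,4,1; δ0: rk 3, SNF 1^3; δ1: rk 1, SNF 1^1
Ȟ^0 = (6 − 3) − 0 = 3, so Ȟ^0 ≅ Z^3
Ȟ^1 = (4 − 1) − 3 = 0, so Ȟ^1 ≅ 0
Ȟ^2 = (1 − 0) − 1 = 0, so Ȟ^2 ≅ 0


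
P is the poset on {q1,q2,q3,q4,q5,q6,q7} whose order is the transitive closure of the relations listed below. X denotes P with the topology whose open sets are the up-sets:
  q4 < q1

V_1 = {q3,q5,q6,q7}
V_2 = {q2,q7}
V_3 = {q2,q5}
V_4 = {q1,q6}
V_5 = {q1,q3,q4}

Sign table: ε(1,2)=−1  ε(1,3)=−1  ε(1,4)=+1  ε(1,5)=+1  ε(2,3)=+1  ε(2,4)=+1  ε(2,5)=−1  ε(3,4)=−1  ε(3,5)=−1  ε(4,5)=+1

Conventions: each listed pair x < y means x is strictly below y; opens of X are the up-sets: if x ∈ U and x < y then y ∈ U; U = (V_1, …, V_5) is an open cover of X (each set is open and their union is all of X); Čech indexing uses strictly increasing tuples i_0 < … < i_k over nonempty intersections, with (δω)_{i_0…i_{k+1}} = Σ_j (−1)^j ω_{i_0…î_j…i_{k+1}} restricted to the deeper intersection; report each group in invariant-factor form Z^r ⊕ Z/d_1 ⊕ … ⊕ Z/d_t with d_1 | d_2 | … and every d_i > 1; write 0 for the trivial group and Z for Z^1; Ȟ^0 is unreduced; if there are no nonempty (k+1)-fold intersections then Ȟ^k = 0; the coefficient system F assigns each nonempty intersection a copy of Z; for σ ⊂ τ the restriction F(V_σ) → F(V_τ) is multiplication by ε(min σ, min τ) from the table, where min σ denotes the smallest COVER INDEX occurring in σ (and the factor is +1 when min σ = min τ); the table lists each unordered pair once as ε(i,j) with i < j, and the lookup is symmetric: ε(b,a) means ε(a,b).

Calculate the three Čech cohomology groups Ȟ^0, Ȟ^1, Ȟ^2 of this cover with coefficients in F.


Ȟ^0(U;F) ≅ Z; Ȟ^1(U;F) ≅ Z^2; Ȟ^2(U;F) ≅ 0

cover nerve:
  V12={q7} V13={q5} V14={q6} V15={q3} V23={q2} V45={q1}
C dims 5,6; δ0: rk 4, SNF 1^4
Ȟ^0: (5−4)−0=1 ⇒ Z
Ȟ^1: (6−0)−4=2 ⇒ Z^2
Ȟ^2: (0−0)−0=0 ⇒ 0


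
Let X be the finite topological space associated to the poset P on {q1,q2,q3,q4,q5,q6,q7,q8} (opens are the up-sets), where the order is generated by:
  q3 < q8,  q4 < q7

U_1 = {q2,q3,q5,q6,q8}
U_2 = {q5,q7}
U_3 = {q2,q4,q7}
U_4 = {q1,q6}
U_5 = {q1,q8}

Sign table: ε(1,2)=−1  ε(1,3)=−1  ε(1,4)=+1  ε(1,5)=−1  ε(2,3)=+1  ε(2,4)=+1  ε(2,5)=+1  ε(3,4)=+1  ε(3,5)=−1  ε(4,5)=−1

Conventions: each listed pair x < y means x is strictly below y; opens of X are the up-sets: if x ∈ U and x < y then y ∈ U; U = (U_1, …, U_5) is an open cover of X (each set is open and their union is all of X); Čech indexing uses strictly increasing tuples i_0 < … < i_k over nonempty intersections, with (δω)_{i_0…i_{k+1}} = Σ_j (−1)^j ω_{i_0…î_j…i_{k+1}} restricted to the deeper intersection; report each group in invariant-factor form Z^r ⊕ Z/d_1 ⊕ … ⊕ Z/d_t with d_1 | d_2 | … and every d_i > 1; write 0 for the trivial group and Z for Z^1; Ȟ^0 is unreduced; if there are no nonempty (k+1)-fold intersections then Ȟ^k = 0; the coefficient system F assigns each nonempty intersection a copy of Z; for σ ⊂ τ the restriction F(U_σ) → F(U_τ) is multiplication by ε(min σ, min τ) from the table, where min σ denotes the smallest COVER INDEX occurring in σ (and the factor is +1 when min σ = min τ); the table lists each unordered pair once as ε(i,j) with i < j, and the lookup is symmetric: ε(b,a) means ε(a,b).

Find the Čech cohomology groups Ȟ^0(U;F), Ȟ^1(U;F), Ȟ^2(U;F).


nonempty intersections:
  U12={q5} U13={q2} U14={q6} U15={q8} U23={q7} U45={q1}
C dims 5,6; δ0: rk 4, SNF 1^4
Ȟ^0: (5−4)−0=1 ⇒ Z
Ȟ^1: (6−0)−4=2 ⇒ Z^2
Ȟ^2: (0−0)−0=0 ⇒ 0

Ȟ^0 = Z, Ȟ^1 = Z^2, Ȟ^2 = 0


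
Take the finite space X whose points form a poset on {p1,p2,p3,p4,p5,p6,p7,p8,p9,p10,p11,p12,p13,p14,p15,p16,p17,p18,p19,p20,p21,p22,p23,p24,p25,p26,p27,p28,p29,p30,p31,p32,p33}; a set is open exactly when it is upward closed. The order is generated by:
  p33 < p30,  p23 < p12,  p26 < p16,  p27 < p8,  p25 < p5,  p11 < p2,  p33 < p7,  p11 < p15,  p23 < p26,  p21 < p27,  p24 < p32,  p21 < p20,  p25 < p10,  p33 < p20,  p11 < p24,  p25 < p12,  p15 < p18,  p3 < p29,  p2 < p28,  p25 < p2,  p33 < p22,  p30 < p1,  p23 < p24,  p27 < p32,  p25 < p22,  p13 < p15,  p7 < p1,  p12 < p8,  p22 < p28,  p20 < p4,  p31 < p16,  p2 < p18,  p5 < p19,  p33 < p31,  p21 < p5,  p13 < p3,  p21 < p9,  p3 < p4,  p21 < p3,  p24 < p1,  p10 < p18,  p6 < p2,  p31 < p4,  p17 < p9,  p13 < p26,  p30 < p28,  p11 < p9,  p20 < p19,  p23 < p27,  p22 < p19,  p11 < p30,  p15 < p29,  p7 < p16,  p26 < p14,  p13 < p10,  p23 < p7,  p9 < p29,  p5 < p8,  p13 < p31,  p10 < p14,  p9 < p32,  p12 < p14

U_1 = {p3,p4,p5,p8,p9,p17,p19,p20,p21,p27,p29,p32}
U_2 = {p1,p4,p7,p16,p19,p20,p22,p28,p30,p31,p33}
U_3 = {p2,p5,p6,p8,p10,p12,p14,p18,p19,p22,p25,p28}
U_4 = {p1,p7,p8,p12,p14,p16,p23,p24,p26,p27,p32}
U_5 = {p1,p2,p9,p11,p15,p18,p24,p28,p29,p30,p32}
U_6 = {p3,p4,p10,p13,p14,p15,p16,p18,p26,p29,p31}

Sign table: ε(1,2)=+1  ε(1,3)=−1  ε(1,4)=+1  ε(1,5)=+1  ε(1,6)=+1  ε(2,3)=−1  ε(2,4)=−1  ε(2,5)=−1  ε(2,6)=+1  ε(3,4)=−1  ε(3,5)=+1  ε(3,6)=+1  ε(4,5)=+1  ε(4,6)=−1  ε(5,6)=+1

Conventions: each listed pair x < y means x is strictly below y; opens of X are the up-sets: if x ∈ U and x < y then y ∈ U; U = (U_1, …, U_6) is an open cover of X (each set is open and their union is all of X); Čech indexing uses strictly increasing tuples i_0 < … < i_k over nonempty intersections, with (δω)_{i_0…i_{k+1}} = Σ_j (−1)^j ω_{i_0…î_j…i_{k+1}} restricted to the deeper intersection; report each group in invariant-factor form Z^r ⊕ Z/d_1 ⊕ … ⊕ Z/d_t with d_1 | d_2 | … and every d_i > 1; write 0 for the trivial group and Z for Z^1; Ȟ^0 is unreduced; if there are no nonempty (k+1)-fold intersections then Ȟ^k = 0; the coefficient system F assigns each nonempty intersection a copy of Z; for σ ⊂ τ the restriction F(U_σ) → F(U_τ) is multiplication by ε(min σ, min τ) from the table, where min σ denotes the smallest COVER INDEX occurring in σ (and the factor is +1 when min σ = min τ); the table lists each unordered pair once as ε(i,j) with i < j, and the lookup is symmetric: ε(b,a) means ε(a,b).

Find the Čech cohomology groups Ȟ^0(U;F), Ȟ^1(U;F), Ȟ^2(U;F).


intersection data:
  U12={p4,p19,p20} U13={p5,p8,p19} U14={p8,p27,p32} U15={p9,p29,p32} U16={p3,p4,p29} U23={p19,p22,p28} U24={p1,p7,p16} U25={p1,p28,p30} U26={p4,p16,p31} U34={p8,p12,p14} U35={p2,p18,p28} U36={p10,p14,p18} U45={p1,p24,p32} U46={p14,p16,p26} U56={p15,p18,p29}
  U123={p19} U126={p4} U134={p8} U145={p32} U156={p29} U235={p28} U245={p1} U246={p16} U346={p14} U356={p18}
C dims 6,15,10; δ0: rk 6, SNF 1^5·2; δ1: rk 9, SNF 1^9
Ȟ^0 = (6 − 6) − 0 = 0, so Ȟ^0 ≅ 0
Ȟ^1 = (15 − 9) − 6 = 0 plus torsion [2], so Ȟ^1 ≅ Z/2
Ȟ^2 = (10 − 0) − 9 = 1, so Ȟ^2 ≅ Z

Ȟ^0 ≅ 0; Ȟ^1 ≅ Z/2; Ȟ^2 ≅ Z


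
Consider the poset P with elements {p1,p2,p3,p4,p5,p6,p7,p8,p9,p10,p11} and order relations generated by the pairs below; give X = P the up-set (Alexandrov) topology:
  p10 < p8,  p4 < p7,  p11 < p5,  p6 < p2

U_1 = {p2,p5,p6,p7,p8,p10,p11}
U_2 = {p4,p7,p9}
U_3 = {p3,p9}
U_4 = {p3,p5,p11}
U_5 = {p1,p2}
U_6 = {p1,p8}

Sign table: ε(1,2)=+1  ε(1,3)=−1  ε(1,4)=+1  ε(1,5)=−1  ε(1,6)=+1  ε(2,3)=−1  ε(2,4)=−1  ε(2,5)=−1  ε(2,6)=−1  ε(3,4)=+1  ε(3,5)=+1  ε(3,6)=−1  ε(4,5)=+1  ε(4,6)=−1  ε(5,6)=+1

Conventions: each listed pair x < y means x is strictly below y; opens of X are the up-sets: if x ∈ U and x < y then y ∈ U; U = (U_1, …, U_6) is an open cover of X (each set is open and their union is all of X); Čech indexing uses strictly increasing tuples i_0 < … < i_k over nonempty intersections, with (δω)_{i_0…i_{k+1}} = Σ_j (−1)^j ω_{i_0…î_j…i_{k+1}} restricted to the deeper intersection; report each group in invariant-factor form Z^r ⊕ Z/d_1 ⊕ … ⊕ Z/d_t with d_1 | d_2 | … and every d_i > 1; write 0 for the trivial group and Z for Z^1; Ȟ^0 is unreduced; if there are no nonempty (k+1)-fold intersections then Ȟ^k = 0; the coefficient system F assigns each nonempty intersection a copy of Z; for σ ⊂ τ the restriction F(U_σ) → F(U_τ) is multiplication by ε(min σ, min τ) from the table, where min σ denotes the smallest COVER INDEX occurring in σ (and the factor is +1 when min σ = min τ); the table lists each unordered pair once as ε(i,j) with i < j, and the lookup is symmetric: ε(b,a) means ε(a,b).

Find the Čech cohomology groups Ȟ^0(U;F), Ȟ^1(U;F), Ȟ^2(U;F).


Ȟ^0 ≅ 0, Ȟ^1 ≅ Z ⊕ Z/2 and Ȟ^2 ≅ 0

nerve simplices:
  U12={p7} U14={p5,p11} U15={p2} U16={p8} U23={p9} U34={p3} U56={p1}
C dims 6,7; δ0: rk 6, SNF 1^5·2
degree 0: 6−6−0 = 0 → Ȟ^0 ≅ 0
degree 1: 7−0−6 = 1 plus torsion [2] → Ȟ^1 ≅ Z ⊕ Z/2
degree 2: 0−0−0 = 0 → Ȟ^2 ≅ 0


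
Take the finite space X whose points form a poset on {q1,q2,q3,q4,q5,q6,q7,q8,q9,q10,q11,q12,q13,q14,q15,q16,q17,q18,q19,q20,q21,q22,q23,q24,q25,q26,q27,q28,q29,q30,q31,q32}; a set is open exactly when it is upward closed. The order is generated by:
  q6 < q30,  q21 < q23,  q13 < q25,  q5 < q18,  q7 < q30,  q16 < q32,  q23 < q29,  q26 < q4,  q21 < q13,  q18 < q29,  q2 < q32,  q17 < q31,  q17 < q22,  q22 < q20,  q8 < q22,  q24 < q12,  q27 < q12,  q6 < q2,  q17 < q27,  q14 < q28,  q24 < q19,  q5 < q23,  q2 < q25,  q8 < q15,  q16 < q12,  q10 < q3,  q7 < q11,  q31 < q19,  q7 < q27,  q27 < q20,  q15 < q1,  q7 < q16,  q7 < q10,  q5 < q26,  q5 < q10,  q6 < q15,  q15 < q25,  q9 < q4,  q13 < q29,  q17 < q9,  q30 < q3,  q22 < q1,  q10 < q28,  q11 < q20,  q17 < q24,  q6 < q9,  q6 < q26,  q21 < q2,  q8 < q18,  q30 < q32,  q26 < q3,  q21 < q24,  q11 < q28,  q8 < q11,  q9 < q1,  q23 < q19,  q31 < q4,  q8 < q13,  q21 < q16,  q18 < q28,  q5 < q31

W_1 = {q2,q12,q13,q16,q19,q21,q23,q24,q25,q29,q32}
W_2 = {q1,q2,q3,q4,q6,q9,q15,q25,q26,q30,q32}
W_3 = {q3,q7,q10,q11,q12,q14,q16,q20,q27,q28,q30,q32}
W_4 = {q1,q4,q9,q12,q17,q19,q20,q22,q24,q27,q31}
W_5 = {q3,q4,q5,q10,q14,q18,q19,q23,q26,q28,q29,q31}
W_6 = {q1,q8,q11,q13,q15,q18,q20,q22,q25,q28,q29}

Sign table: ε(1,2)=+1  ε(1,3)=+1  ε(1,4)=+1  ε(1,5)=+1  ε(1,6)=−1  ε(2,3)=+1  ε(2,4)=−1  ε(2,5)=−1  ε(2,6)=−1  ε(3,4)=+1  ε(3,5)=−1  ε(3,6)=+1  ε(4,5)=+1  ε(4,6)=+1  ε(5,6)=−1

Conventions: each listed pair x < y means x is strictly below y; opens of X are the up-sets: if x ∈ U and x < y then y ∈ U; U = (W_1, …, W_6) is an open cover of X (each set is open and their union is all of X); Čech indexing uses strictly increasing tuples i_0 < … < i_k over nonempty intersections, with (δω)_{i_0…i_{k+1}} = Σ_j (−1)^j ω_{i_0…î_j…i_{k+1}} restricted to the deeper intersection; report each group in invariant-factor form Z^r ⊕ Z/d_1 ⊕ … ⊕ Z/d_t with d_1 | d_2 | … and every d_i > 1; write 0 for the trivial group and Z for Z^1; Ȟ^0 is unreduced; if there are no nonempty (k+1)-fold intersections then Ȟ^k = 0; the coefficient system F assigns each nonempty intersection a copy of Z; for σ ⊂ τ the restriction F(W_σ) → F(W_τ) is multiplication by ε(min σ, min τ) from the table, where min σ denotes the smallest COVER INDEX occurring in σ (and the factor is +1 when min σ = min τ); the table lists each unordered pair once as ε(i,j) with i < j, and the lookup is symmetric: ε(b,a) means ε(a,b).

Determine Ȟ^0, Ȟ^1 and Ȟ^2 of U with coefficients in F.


nerve simplices:
  W12={q2,q25,q32} W13={q12,q16,q32} W14={q12,q19,q24} W15={q19,q23,q29} W16={q13,q25,q29} W23={q3,q30,q32} W24={q1,q4,q9} W25={q3,q4,q26} W26={q1,q15,q25} W34={q12,q20,q27} W35={q3,q10,q14,q28} W36={q11,q20,q28} W45={q4,q19,q31} W46={q1,q20,q22} W56={q18,q28,q29}
  W123={q32} W126={q25} W134={q12} W145={q19} W156={q29} W235={q3} W245={q4} W246={q1} W346={q20} W356={q28}
C dims 6,15,10; δ0: rk 6, SNF 1^5·2; δ1: rk 9, SNF 1^9
degree 0: 6−6−0 = 0 → Ȟ^0 ≅ 0
degree 1: 15−9−6 = 0 plus torsion [2] → Ȟ^1 ≅ Z/2
degree 2: 10−0−9 = 1 → Ȟ^2 ≅ Z

Ȟ^0 ≅ 0, Ȟ^1 ≅ Z/2 and Ȟ^2 ≅ Z


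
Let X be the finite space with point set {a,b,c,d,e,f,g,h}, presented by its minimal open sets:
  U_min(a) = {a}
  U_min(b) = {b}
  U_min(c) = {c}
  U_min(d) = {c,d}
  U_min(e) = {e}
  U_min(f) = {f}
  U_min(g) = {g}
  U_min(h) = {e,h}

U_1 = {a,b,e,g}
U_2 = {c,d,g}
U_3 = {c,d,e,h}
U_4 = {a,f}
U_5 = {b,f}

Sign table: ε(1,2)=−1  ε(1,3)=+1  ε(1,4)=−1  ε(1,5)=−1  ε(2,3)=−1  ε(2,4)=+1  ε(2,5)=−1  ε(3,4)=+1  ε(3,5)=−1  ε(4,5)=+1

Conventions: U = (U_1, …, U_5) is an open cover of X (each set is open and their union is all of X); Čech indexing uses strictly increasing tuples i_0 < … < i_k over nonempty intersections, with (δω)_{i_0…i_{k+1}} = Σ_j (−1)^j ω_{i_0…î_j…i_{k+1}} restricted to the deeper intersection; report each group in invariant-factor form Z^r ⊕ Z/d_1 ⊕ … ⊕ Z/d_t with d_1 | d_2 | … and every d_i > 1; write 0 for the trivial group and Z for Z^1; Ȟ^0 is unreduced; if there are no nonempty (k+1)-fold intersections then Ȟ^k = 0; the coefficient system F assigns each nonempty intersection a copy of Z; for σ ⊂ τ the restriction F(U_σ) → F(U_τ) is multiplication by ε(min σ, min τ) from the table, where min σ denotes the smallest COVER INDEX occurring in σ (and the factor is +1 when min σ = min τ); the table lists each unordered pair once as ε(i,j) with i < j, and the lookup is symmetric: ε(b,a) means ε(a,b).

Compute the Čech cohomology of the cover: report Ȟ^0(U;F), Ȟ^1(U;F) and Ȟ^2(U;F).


Ȟ^0 = Z, Ȟ^1 = Z^2, Ȟ^2 = 0

cover nerve:
  U12={g} U13={e} U14={a} U15={b} U23={c,d} U45={f}
C dims 5,6; δ0: rk 4, SNF 1^4
Ȟ^0: (5−4)−0=1 ⇒ Z
Ȟ^1: (6−0)−4=2 ⇒ Z^2
Ȟ^2: (0−0)−0=0 ⇒ 0


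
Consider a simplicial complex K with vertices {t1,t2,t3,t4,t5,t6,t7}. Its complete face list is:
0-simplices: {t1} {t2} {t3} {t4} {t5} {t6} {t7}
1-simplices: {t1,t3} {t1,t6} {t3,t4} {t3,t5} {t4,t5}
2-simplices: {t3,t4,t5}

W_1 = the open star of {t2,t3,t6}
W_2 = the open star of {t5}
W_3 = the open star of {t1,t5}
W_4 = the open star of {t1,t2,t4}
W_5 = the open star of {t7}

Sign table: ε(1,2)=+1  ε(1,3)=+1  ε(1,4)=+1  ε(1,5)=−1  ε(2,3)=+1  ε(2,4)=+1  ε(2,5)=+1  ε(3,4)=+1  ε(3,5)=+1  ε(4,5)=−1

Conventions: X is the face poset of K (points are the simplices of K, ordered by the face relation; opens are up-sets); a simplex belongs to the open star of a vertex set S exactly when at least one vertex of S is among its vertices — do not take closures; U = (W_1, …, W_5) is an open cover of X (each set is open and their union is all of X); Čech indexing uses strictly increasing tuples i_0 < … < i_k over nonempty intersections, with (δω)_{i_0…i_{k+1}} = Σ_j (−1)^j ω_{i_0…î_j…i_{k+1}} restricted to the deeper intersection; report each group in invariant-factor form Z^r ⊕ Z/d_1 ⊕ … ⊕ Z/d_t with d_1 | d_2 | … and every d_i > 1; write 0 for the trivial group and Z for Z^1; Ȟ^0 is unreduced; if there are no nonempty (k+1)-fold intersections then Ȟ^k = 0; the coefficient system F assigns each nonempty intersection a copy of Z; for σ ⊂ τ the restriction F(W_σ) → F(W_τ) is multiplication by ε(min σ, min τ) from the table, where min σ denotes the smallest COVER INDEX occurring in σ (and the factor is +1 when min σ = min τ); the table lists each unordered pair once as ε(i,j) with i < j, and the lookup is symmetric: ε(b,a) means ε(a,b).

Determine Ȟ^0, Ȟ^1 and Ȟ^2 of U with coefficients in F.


nerve simplices:
  W1={{t2},{t3},{t6},{t1,t3},{t1,t6},{t3,t4},{t3,t5},{t3,t4,t5}} W2={{t5},{t3,t5},{t4,t5},{t3,t4,t5}} W3={{t1},{t5},{t1,t3},{t1,t6},{t3,t5},{t4,t5},{t3,t4,t5}} W4={{t1},{t2},{t4},{t1,t3},{t1,t6},{t3,t4},{t4,t5},{t3,t4,t5}} W5={{t7}}
  W12={{t3,t5},{t3,t4,t5}} W13={{t1,t3},{t1,t6},{t3,t5},{t3,t4,t5}} W14={{t2},{t1,t3},{t1,t6},{t3,t4},{t3,t4,t5}} W23={{t5},{t3,t5},{t4,t5},{t3,t4,t5}} W24={{t4,t5},{t3,t4,t5}} W34={{t1},{t1,t3},{t1,t6},{t4,t5},{t3,t4,t5}}
  W123={{t3,t5},{t3,t4,t5}} W124={{t3,t4,t5}} W134={{t1,t3},{t1,t6},{t3,t4,t5}} W234={{t4,t5},{t3,t4,t5}}
  W1234={{t3,t4,t5}}
C dims 5,6,4,1; δ0: rk 3, SNF 1^3; δ1: rk 3, SNF 1^3; δ2: rk 1, SNF 1^1
degree 0: 5−3−0 = 2 → Ȟ^0 ≅ Z^2
degree 1: 6−3−3 = 0 → Ȟ^1 ≅ 0
degree 2: 4−1−3 = 0 → Ȟ^2 ≅ 0

Ȟ^0(U;F) ≅ Z^2, Ȟ^1(U;F) ≅ 0, Ȟ^2(U;F) ≅ 0


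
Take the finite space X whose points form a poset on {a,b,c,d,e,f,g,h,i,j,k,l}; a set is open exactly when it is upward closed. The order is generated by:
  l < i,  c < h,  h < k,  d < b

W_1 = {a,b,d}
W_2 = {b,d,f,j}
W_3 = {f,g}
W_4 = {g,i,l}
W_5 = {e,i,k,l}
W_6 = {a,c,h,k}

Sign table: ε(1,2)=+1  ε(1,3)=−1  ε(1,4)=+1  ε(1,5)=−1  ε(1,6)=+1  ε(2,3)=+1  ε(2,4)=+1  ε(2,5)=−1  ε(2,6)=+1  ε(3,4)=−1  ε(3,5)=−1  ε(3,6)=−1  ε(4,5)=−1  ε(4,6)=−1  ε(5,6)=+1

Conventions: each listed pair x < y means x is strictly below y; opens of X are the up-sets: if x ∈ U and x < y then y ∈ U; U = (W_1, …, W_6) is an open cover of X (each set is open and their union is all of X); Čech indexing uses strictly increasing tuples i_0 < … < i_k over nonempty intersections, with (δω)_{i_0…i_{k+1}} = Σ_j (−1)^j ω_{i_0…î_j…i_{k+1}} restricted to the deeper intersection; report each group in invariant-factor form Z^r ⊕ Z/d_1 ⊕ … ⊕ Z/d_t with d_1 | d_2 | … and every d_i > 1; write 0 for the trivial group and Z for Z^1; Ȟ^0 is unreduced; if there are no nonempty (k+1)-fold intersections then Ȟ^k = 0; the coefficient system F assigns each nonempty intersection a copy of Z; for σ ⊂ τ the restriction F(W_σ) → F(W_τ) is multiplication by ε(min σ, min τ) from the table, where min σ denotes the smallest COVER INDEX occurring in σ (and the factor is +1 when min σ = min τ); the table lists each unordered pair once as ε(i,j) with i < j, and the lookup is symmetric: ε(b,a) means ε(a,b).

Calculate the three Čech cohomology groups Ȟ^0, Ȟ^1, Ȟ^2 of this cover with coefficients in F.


intersection data:
  W12={b,d} W16={a} W23={f} W34={g} W45={i,l} W56={k}
C dims 6,6; δ0: rk 5, SNF 1^5
Ȟ^0 = (6 − 5) − 0 = 1, so Ȟ^0 ≅ Z
Ȟ^1 = (6 − 0) − 5 = 1, so Ȟ^1 ≅ Z
Ȟ^2 = (0 − 0) − 0 = 0, so Ȟ^2 ≅ 0

Ȟ^0 ≅ Z, Ȟ^1 ≅ Z and Ȟ^2 ≅ 0


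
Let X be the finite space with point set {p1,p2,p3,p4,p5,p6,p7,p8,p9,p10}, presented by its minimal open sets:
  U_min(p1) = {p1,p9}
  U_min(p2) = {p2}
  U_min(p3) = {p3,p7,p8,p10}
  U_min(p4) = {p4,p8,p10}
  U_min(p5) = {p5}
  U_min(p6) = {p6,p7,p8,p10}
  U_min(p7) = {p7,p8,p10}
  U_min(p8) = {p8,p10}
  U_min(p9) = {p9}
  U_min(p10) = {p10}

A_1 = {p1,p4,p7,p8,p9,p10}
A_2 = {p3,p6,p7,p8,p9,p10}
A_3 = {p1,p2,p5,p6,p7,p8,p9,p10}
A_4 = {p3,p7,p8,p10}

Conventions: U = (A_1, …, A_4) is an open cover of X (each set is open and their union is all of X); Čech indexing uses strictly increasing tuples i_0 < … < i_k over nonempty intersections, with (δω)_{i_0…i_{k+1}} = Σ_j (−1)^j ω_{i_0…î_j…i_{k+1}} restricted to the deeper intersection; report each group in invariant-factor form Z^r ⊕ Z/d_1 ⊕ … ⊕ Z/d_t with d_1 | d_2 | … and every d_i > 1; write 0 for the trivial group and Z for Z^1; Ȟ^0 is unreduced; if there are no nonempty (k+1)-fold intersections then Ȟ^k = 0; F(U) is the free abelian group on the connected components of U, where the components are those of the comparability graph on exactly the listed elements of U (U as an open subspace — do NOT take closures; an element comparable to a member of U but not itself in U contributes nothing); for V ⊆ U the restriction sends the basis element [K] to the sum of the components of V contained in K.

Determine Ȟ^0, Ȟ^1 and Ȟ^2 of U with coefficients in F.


nonempty intersections:
  A12={p7,p8,p9,p10} A13={p1,p7,p8,p9,p10} A14={p7,p8,p10} A23={p6,p7,p8,p9,p10} A24={p3,p7,p8,p10} A34={p7,p8,p10}
  A123={p7,p8,p9,p10} A124={p7,p8,p10} A134={p7,p8,p10} A234={p7,p8,p10}
  A1234={p7,p8,p10}
components per intersection:
  A1: {p1,p9} {p4,p7,p8,p10}
  A2: {p3,p6,p7,p8,p10} {p9}
  A3: {p1,p9} {p2} {p5} {p6,p7,p8,p10}
  A4: {p3,p7,p8,p10}
  A12: {p7,p8,p10} {p9}
  A13: {p1,p9} {p7,p8,p10}
  A14: {p7,p8,p10}
  A23: {p6,p7,p8,p10} {p9}
  A24: {p3,p7,p8,p10}
  A34: {p7,p8,p10}
  A123: {p7,p8,p10} {p9}
  A124: {p7,p8,p10}
  A134: {p7,p8,p10}
  A234: {p7,p8,p10}
  A1234: {p7,p8,p10}
C dims 9,9,5,1; δ0: rk 5, SNF 1^5; δ1: rk 4, SNF 1^4; δ2: rk 1, SNF 1^1
Ȟ^0: (9−5)−0=4 ⇒ Z^4
Ȟ^1: (9−4)−5=0 ⇒ 0
Ȟ^2: (5−1)−4=0 ⇒ 0

Ȟ^0(U;F) ≅ Z^4,  Ȟ^1(U;F) ≅ 0,  Ȟ^2(U;F) ≅ 0


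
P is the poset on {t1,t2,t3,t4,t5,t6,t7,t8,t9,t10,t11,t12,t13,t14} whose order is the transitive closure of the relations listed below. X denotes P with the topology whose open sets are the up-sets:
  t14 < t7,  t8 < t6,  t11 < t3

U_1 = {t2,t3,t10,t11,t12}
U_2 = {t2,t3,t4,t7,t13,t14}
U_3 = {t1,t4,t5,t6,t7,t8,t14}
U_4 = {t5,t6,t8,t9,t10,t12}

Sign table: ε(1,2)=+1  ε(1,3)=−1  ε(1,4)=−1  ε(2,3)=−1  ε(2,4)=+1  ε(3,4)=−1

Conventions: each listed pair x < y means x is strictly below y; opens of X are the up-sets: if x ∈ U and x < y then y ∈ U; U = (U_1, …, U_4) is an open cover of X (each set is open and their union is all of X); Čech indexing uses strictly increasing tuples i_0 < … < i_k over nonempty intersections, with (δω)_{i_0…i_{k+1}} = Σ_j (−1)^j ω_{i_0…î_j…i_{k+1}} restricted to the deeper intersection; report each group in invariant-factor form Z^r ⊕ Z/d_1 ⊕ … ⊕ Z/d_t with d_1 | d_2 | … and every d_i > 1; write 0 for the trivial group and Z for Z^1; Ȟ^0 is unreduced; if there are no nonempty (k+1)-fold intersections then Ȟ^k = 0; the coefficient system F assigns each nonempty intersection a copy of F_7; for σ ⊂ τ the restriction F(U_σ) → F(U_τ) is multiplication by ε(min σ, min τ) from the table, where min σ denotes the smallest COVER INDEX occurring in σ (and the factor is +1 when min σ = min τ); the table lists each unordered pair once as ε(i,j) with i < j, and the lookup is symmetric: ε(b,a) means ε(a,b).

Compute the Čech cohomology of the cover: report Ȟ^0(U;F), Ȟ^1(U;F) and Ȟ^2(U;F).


Ȟ^0 = 0; Ȟ^1 = 0; Ȟ^2 = 0

nonempty intersections:
  U12={t2,t3} U14={t10,t12} U23={t4,t7,t14} U34={t5,t6,t8}
C dims 4,4; δ0: rk_F7 4
Ȟ^0: (4−4)−0=0 ⇒ 0
Ȟ^1: (4−0)−4=0 ⇒ 0
Ȟ^2: (0−0)−0=0 ⇒ 0


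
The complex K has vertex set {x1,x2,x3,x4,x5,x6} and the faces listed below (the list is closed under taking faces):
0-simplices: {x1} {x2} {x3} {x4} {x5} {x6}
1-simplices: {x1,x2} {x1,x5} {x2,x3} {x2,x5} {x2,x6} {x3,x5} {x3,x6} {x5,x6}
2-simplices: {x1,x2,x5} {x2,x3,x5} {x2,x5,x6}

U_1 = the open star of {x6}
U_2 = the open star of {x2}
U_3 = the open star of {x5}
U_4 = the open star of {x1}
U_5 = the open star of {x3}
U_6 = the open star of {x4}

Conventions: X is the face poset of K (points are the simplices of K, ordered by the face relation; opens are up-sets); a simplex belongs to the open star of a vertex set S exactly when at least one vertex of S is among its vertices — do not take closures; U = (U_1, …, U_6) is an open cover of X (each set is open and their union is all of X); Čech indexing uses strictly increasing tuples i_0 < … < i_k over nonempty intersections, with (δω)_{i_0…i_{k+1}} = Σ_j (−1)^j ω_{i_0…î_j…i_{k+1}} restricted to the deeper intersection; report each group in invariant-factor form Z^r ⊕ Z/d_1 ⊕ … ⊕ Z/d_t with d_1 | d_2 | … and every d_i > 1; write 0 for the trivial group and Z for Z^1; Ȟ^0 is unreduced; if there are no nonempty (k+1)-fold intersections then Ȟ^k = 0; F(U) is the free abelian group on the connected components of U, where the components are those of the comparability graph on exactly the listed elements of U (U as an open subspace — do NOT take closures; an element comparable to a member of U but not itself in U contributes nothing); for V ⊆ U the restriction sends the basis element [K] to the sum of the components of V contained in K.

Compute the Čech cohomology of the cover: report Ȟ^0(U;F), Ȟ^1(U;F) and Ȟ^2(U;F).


nerve of the cover:
  U1={{x6},{x2,x6},{x3,x6},{x5,x6},{x2,x5,x6}} U2={{x2},{x1,x2},{x2,x3},{x2,x5},{x2,x6},{x1,x2,x5},{x2,x3,x5},{x2,x5,x6}} U3={{x5},{x1,x5},{x2,x5},{x3,x5},{x5,x6},{x1,x2,x5},{x2,x3,x5},{x2,x5,x6}} U4={{x1},{x1,x2},{x1,x5},{x1,x2,x5}} U5={{x3},{x2,x3},{x3,x5},{x3,x6},{x2,x3,x5}} U6={{x4}}
  U12={{x2,x6},{x2,x5,x6}} U13={{x5,x6},{x2,x5,x6}} U15={{x3,x6}} U23={{x2,x5},{x1,x2,x5},{x2,x3,x5},{x2,x5,x6}} U24={{x1,x2},{x1,x2,x5}} U25={{x2,x3},{x2,x3,x5}} U34={{x1,x5},{x1,x2,x5}} U35={{x3,x5},{x2,x3,x5}}
  U123={{x2,x5,x6}} U234={{x1,x2,x5}} U235={{x2,x3,x5}}
components per intersection:
  U1: {{x6},{x2,x6},{x3,x6},{x5,x6},{x2,x5,x6}}
  U2: {{x2},{x1,x2},{x2,x3},{x2,x5},{x2,x6},{x1,x2,x5},{x2,x3,x5},{x2,x5,x6}}
  U3: {{x5},{x1,x5},{x2,x5},{x3,x5},{x5,x6},{x1,x2,x5},{x2,x3,x5},{x2,x5,x6}}
  U4: {{x1},{x1,x2},{x1,x5},{x1,x2,x5}}
  U5: {{x3},{x2,x3},{x3,x5},{x3,x6},{x2,x3,x5}}
  U6: {{x4}}
  U12: {{x2,x6},{x2,x5,x6}}
  U13: {{x5,x6},{x2,x5,x6}}
  U15: {{x3,x6}}
  U23: {{x2,x5},{x1,x2,x5},{x2,x3,x5},{x2,x5,x6}}
  U24: {{x1,x2},{x1,x2,x5}}
  U25: {{x2,x3},{x2,x3,x5}}
  U34: {{x1,x5},{x1,x2,x5}}
  U35: {{x3,x5},{x2,x3,x5}}
  U123: {{x2,x5,x6}}
  U234: {{x1,x2,x5}}
  U235: {{x2,x3,x5}}
C dims 6,8,3; δ0: rk 4, SNF 1^4; δ1: rk 3, SNF 1^3
Ȟ^0 = (6 − 4) − 0 = 2, so Ȟ^0 ≅ Z^2
Ȟ^1 = (8 − 3) − 4 = 1, so Ȟ^1 ≅ Z
Ȟ^2 = (3 − 0) − 3 = 0, so Ȟ^2 ≅ 0

Ȟ^0 = Z^2, Ȟ^1 = Z, Ȟ^2 = 0
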